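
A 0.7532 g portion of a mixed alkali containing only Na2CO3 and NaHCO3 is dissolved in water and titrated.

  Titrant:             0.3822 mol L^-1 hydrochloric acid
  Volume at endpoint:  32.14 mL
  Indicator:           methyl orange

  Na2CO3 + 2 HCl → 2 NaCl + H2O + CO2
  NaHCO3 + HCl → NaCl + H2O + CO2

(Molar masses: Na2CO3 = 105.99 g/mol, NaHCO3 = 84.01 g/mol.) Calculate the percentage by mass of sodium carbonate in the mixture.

n(HCl) = 0.03214 × 0.3822 = 0.01228 mol
Let x = n(Na2CO3), y = n(NaHCO3).
Titrant: 2x + 1y = 0.01228;  mass: 105.99x + 84.01y = 0.7532
Solving, x = 4.494 × 10^-3 mol, y = 3.296 × 10^-3 mol
mass of Na2CO3 = 4.494 × 10^-3 × 105.99 = 0.4763 g
% Na2CO3 = 0.4763 / 0.7532 × 100 = 63.24 %

63.24 %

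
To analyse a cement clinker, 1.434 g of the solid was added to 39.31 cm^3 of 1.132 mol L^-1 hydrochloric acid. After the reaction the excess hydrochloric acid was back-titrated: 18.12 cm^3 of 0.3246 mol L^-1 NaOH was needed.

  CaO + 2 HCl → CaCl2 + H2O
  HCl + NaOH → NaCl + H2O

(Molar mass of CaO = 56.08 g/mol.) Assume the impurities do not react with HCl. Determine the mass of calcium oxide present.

n(HCl) added = 0.03931 × 1.132 = 0.04450 mol
n(NaOH) used in back-titration = 0.01812 × 0.3246 = 5.882 × 10^-3 mol
n(HCl) left over = 5.882 × 10^-3 mol (1:1 ratio)
n(HCl) consumed by analyte = 0.04450 − 5.882 × 10^-3 = 0.03862 mol
From the 1:2 ratio, n(CaO) = 1/2 × 0.03862 = 0.01931 mol
mass of CaO = 0.01931 × 56.08 = 1.083 g

1.083 g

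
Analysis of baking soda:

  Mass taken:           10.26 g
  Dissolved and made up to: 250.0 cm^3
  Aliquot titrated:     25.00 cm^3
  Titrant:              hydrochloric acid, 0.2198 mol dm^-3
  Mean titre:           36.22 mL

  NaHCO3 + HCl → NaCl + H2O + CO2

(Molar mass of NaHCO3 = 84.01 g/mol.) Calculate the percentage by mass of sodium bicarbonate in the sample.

65.19 %

n(HCl) per titration = 0.03622 × 0.2198 = 7.961 × 10^-3 mol
n(NaHCO3) in each aliquot = 7.961 × 10^-3 mol (1:1 ratio)
n(NaHCO3) in the whole flask = 7.961 × 10^-3 × 250.0/25.00 = 0.07961 mol
mass of NaHCO3 = 0.07961 × 84.01 = 6.688 g
% NaHCO3 = 6.688 / 10.26 × 100 = 65.19 %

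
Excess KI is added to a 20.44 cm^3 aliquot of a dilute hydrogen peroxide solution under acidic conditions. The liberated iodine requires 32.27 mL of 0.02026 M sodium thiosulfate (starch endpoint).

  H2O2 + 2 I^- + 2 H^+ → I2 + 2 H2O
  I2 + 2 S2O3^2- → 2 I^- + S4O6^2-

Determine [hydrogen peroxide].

0.01599 M

n(S2O3^2-) = 0.03227 × 0.02026 = 6.538 × 10^-4 mol
n(I2) = n(S2O3^2-)/2 = 3.269 × 10^-4 mol
n(H2O2) in the aliquot = 3.269 × 10^-4 mol (1:1 ratio)
[H2O2] = 3.269 × 10^-4 / 0.02044 = 0.01599 mol/L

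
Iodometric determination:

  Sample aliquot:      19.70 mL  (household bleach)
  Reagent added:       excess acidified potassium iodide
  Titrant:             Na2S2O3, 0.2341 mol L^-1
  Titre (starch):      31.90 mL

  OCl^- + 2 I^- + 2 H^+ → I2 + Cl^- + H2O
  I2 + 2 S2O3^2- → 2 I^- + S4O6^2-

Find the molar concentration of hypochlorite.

n(S2O3^2-) = 0.03190 × 0.2341 = 7.468 × 10^-3 mol
n(I2) = n(S2O3^2-)/2 = 3.734 × 10^-3 mol
n(OCl^-) in the aliquot = 3.734 × 10^-3 mol (1:1 ratio)
[OCl^-] = 3.734 × 10^-3 / 0.01970 = 0.1895 mol/L

0.1895 mol/L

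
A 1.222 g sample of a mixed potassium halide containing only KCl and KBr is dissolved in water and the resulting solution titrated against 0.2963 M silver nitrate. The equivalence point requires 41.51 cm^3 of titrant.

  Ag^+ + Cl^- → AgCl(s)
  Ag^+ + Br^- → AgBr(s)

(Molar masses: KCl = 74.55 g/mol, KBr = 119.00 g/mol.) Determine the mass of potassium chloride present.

n(AgNO3) = 0.04151 × 0.2963 = 0.01230 mol
Let x = n(KCl), y = n(KBr).
Titrant: 1x + 1y = 0.01230;  mass: 74.55x + 119.00y = 1.222
Solving, x = 5.436 × 10^-3 mol, y = 6.863 × 10^-3 mol
mass of KCl = 5.436 × 10^-3 × 74.55 = 0.4053 g

0.4053 g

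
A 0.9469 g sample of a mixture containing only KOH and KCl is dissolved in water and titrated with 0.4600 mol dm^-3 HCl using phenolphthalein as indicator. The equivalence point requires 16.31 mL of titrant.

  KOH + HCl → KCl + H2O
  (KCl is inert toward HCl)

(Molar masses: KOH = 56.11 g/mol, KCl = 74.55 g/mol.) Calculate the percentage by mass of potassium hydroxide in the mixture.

n(HCl) = 0.01631 × 0.4600 = 7.503 × 10^-3 mol
Let x = n(KOH), y = n(KCl).
Titrant: 1x = 7.503 × 10^-3;  mass: 56.11x + 74.55y = 0.9469
Solving, x = 7.503 × 10^-3 mol, y = 7.055 × 10^-3 mol
mass of KOH = 7.503 × 10^-3 × 56.11 = 0.4210 g
% KOH = 0.4210 / 0.9469 × 100 = 44.46 %

44.46 %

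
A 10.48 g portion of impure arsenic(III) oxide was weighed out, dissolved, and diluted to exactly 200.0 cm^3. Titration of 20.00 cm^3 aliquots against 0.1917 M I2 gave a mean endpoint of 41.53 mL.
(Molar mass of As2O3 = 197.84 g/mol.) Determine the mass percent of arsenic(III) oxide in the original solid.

As2O3 + 2 I2 + 2 H2O → As2O5 + 4 HI
n(I2) per titration = 0.04153 × 0.1917 = 7.961 × 10^-3 mol
From the 1:2 ratio, n(As2O3) in each aliquot = 1/2 × 7.961 × 10^-3 = 3.981 × 10^-3 mol
n(As2O3) in the whole flask = 3.981 × 10^-3 × 200.0/20.00 = 0.03981 mol
mass of As2O3 = 0.03981 × 197.84 = 7.875 g
% As2O3 = 7.875 / 10.48 × 100 = 75.15 %

75.15 %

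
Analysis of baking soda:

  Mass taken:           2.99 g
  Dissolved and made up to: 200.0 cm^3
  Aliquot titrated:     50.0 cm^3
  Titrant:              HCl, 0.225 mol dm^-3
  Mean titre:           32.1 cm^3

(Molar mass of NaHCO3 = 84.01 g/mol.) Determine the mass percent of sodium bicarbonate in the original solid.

NaHCO3 + HCl → NaCl + H2O + CO2
n(HCl) per titration = 0.0321 × 0.225 = 7.22 × 10^-3 mol
n(NaHCO3) in each aliquot = 7.22 × 10^-3 mol (1:1 ratio)
n(NaHCO3) in the whole flask = 7.22 × 10^-3 × 200.0/50.0 = 0.0289 mol
mass of NaHCO3 = 0.0289 × 84.01 = 2.43 g
% NaHCO3 = 2.43 / 2.99 × 100 = 81.2 %

81.2 %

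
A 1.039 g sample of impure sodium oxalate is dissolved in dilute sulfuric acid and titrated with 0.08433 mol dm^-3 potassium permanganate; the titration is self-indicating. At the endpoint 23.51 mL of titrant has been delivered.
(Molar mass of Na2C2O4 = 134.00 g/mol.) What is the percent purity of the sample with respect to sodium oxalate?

2 MnO4^- + 5 C2O4^2- + 16 H^+ → 2 Mn^2+ + 10 CO2 + 8 H2O
n(KMnO4) = 0.02351 L × 0.08433 mol/L = 1.983 × 10^-3 mol
From the 5:2 ratio, n(Na2C2O4) = 5/2 × 1.983 × 10^-3 = 4.956 × 10^-3 mol
mass of Na2C2O4 = 4.956 × 10^-3 × 134.00 g/mol = 0.6642 g
% Na2C2O4 = 0.6642 / 1.039 × 100 = 63.92 %

63.92 %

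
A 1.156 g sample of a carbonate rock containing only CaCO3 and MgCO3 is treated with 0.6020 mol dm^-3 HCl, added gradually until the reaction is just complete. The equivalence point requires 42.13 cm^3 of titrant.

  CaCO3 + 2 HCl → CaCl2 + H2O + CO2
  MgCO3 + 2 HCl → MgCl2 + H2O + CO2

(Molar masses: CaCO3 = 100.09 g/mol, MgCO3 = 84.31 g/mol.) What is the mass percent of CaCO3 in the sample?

47.66 %

n(HCl) = 0.04213 × 0.6020 = 0.02536 mol
Let x = n(CaCO3), y = n(MgCO3).
Titrant: 2x + 2y = 0.02536;  mass: 100.09x + 84.31y = 1.156
Solving, x = 5.504 × 10^-3 mol, y = 7.177 × 10^-3 mol
mass of CaCO3 = 5.504 × 10^-3 × 100.09 = 0.5509 g
% CaCO3 = 0.5509 / 1.156 × 100 = 47.66 %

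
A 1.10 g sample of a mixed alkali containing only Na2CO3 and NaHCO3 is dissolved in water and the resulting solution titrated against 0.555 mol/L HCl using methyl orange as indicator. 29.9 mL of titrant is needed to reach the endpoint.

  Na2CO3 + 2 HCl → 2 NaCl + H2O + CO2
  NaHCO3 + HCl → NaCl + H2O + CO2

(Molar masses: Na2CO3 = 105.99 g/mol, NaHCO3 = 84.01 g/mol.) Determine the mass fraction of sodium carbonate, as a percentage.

45.7 %

n(HCl) = 0.0299 × 0.555 = 0.0166 mol
Let x = n(Na2CO3), y = n(NaHCO3).
Titrant: 2x + 1y = 0.0166;  mass: 105.99x + 84.01y = 1.10
Solving, x = 4.74 × 10^-3 mol, y = 7.11 × 10^-3 mol
mass of Na2CO3 = 4.74 × 10^-3 × 105.99 = 0.503 g
% Na2CO3 = 0.503 / 1.10 × 100 = 45.7 %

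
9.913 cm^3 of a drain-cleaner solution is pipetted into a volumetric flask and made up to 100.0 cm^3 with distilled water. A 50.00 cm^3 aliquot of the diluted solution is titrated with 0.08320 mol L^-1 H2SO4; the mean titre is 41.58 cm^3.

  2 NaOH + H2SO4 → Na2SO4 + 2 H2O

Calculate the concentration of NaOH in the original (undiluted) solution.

1.396 mol/L

n(H2SO4) = 0.04158 × 0.08320 = 3.459 × 10^-3 mol
From the 2:1 ratio, n(NaOH) in the aliquot = 2/1 × 3.459 × 10^-3 = 6.919 × 10^-3 mol
[NaOH]_dilute = 6.919 × 10^-3 / 0.05000 = 0.1384 mol/L
Dilution factor = 100.0 / 9.913 = 10.09
[NaOH]_stock = 0.1384 × 10.09 = 1.396 mol/L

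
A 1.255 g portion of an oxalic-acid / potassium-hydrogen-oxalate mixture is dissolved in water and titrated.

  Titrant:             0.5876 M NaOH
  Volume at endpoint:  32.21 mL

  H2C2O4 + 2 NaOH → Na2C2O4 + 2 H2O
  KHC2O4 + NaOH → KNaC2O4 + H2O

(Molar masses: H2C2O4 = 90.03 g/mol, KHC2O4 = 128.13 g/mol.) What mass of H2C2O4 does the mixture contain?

0.6337 g

n(NaOH) = 0.03221 × 0.5876 = 0.01893 mol
Let x = n(H2C2O4), y = n(KHC2O4).
Titrant: 2x + 1y = 0.01893;  mass: 90.03x + 128.13y = 1.255
Solving, x = 7.039 × 10^-3 mol, y = 4.849 × 10^-3 mol
mass of H2C2O4 = 7.039 × 10^-3 × 90.03 = 0.6337 g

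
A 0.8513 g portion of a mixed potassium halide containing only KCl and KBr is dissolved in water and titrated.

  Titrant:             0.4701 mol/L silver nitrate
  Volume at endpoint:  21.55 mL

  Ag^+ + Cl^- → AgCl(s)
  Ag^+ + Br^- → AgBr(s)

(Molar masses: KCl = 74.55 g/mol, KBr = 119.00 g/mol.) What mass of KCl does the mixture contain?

n(AgNO3) = 0.02155 × 0.4701 = 0.01013 mol
Let x = n(KCl), y = n(KBr).
Titrant: 1x + 1y = 0.01013;  mass: 74.55x + 119.00y = 0.8513
Solving, x = 7.970 × 10^-3 mol, y = 2.161 × 10^-3 mol
mass of KCl = 7.970 × 10^-3 × 74.55 = 0.5941 g

0.5941 g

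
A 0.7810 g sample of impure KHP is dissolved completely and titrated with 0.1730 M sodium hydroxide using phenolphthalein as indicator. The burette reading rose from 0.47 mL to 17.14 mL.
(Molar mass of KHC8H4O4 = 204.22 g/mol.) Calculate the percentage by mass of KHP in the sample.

KHC8H4O4 + NaOH → KNaC8H4O4 + H2O
n(NaOH) = 0.01667 L × 0.1730 mol/L = 2.884 × 10^-3 mol
n(KHC8H4O4) = 2.884 × 10^-3 mol (1:1 ratio)
mass of KHC8H4O4 = 2.884 × 10^-3 × 204.22 g/mol = 0.5890 g
% KHC8H4O4 = 0.5890 / 0.7810 × 100 = 75.41 %

75.41 %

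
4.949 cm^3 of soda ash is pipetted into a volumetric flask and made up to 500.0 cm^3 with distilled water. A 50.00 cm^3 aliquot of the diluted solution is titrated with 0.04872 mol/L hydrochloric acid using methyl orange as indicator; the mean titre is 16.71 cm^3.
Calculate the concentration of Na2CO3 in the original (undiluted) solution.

Na2CO3 + 2 HCl → 2 NaCl + H2O + CO2
n(HCl) = 0.01671 × 0.04872 = 8.141 × 10^-4 mol
From the 1:2 ratio, n(Na2CO3) in the aliquot = 1/2 × 8.141 × 10^-4 = 4.071 × 10^-4 mol
[Na2CO3]_dilute = 4.071 × 10^-4 / 0.05000 = 0.008141 mol/L
Dilution factor = 500.0 / 4.949 = 101.0
[Na2CO3]_stock = 0.008141 × 101.0 = 0.8225 mol/L

0.8225 mol/L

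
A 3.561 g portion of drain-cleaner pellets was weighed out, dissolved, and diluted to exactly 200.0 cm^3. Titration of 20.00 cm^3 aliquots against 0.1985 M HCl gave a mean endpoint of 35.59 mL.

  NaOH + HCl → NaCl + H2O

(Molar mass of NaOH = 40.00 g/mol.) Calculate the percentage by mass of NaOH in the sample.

n(HCl) per titration = 0.03559 × 0.1985 = 7.065 × 10^-3 mol
n(NaOH) in each aliquot = 7.065 × 10^-3 mol (1:1 ratio)
n(NaOH) in the whole flask = 7.065 × 10^-3 × 200.0/20.00 = 0.07065 mol
mass of NaOH = 0.07065 × 40.00 = 2.826 g
% NaOH = 2.826 / 3.561 × 100 = 79.36 %

79.36 %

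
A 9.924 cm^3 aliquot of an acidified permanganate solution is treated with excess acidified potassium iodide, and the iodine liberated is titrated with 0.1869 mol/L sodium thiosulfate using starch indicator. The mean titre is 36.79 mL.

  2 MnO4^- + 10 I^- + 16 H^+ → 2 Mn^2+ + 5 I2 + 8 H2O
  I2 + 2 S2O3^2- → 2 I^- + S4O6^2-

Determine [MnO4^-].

0.1386 mol/L

n(S2O3^2-) = 0.03679 × 0.1869 = 6.876 × 10^-3 mol
n(I2) = n(S2O3^2-)/2 = 3.438 × 10^-3 mol
From the 2:5 ratio, n(MnO4^-) in the aliquot = 2/5 × 3.438 × 10^-3 = 1.375 × 10^-3 mol
[MnO4^-] = 1.375 × 10^-3 / 0.009924 = 0.1386 mol/L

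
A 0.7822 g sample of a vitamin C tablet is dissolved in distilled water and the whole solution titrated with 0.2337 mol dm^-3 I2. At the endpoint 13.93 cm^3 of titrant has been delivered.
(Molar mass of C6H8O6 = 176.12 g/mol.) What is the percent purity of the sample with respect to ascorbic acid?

73.30 %

C6H8O6 + I2 → C6H6O6 + 2 HI
n(I2) = 0.01393 L × 0.2337 mol/L = 3.255 × 10^-3 mol
n(C6H8O6) = 3.255 × 10^-3 mol (1:1 ratio)
mass of C6H8O6 = 3.255 × 10^-3 × 176.12 g/mol = 0.5733 g
% C6H8O6 = 0.5733 / 0.7822 × 100 = 73.30 %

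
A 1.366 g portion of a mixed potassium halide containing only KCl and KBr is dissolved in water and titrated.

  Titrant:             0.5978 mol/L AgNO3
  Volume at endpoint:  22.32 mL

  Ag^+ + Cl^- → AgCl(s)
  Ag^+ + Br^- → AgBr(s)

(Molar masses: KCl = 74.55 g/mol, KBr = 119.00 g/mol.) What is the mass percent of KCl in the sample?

27.23 %

n(AgNO3) = 0.02232 × 0.5978 = 0.01334 mol
Let x = n(KCl), y = n(KBr).
Titrant: 1x + 1y = 0.01334;  mass: 74.55x + 119.00y = 1.366
Solving, x = 4.990 × 10^-3 mol, y = 8.353 × 10^-3 mol
mass of KCl = 4.990 × 10^-3 × 74.55 = 0.3720 g
% KCl = 0.3720 / 1.366 × 100 = 27.23 %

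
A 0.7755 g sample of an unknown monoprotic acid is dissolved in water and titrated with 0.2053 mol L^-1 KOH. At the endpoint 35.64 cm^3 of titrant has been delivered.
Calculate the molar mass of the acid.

106.0 g/mol

n(KOH) = 0.03564 L × 0.2053 mol/L = 7.317 × 10^-3 mol
n(HA) = 7.317 × 10^-3 mol (1:1 ratio)
M = m / n = 0.7755 g / 7.317 × 10^-3 mol = 106.0 g/mol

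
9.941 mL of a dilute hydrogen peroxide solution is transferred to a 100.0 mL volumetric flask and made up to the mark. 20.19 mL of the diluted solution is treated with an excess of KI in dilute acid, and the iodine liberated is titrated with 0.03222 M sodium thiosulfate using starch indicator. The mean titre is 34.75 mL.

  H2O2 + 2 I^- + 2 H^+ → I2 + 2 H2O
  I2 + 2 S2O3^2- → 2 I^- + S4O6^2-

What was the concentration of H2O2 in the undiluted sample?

0.2789 M

n(S2O3^2-) = 0.03475 × 0.03222 = 1.120 × 10^-3 mol
n(I2) = n(S2O3^2-)/2 = 5.598 × 10^-4 mol
n(H2O2) in the aliquot = 5.598 × 10^-4 mol (1:1 ratio)
[H2O2]_dilute = 5.598 × 10^-4 / 0.02019 = 0.02773 mol/L
[H2O2]_original = 0.02773 × 100.0/9.941 = 0.2789 mol/L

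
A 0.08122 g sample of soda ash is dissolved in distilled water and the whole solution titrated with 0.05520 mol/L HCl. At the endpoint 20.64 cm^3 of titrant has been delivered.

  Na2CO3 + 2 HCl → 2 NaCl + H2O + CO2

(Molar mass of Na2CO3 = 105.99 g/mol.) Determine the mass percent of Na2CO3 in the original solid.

74.34 %

n(HCl) = 0.02064 L × 0.05520 mol/L = 1.139 × 10^-3 mol
From the 1:2 ratio, n(Na2CO3) = 1/2 × 1.139 × 10^-3 = 5.697 × 10^-4 mol
mass of Na2CO3 = 5.697 × 10^-4 × 105.99 g/mol = 0.06038 g
% Na2CO3 = 0.06038 / 0.08122 × 100 = 74.34 %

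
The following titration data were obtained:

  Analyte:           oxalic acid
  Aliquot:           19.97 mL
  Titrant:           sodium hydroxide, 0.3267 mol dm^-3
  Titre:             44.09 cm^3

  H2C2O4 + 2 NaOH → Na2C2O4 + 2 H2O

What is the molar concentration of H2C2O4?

0.3606 mol/L

n(NaOH) = 0.04409 L × 0.3267 mol/L = 0.01440 mol
From the 1:2 mole ratio, n(H2C2O4) = 1/2 × 0.01440 = 7.202 × 10^-3 mol
[H2C2O4] = 7.202 × 10^-3 mol / 0.01997 L = 0.3606 mol/L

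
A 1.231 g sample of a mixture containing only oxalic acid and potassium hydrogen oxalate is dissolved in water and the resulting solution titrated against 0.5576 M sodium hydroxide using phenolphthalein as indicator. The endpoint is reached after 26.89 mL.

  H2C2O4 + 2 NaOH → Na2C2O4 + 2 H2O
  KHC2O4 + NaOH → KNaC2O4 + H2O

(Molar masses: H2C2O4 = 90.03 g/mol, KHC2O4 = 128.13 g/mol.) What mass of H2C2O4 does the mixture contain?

0.3738 g

n(NaOH) = 0.02689 × 0.5576 = 0.01499 mol
Let x = n(H2C2O4), y = n(KHC2O4).
Titrant: 2x + 1y = 0.01499;  mass: 90.03x + 128.13y = 1.231
Solving, x = 4.152 × 10^-3 mol, y = 6.690 × 10^-3 mol
mass of H2C2O4 = 4.152 × 10^-3 × 90.03 = 0.3738 g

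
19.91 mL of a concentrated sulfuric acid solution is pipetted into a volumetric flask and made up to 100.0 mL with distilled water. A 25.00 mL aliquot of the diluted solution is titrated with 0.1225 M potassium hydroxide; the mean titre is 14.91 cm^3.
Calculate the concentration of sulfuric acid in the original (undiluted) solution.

0.1835 M

H2SO4 + 2 KOH → K2SO4 + 2 H2O
n(KOH) = 0.01491 × 0.1225 = 1.826 × 10^-3 mol
From the 1:2 ratio, n(H2SO4) in the aliquot = 1/2 × 1.826 × 10^-3 = 9.132 × 10^-4 mol
[H2SO4]_dilute = 9.132 × 10^-4 / 0.02500 = 0.03653 mol/L
Dilution factor = 100.0 / 19.91 = 5.023
[H2SO4]_stock = 0.03653 × 5.023 = 0.1835 mol/L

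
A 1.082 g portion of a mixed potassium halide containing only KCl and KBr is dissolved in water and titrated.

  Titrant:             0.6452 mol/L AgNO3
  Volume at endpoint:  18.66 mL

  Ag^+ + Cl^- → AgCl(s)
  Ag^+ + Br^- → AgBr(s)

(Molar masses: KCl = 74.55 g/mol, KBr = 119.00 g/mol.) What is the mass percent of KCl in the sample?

n(AgNO3) = 0.01866 × 0.6452 = 0.01204 mol
Let x = n(KCl), y = n(KBr).
Titrant: 1x + 1y = 0.01204;  mass: 74.55x + 119.00y = 1.082
Solving, x = 7.890 × 10^-3 mol, y = 4.150 × 10^-3 mol
mass of KCl = 7.890 × 10^-3 × 74.55 = 0.5882 g
% KCl = 0.5882 / 1.082 × 100 = 54.36 %

54.36 %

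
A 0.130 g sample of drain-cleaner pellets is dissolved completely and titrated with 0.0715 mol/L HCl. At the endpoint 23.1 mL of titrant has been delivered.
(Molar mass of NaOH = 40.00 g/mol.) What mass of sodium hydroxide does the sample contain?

0.0661 g

NaOH + HCl → NaCl + H2O
n(HCl) = 0.0231 L × 0.0715 mol/L = 1.65 × 10^-3 mol
n(NaOH) = 1.65 × 10^-3 mol (1:1 ratio)
mass of NaOH = 1.65 × 10^-3 × 40.00 g/mol = 0.0661 g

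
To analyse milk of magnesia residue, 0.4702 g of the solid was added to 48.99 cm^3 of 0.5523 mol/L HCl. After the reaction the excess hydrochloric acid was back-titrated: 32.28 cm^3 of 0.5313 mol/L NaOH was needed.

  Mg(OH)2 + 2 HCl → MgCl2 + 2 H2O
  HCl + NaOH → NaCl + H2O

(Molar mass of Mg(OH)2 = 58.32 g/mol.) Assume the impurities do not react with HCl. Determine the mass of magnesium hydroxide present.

n(HCl) added = 0.04899 × 0.5523 = 0.02706 mol
n(NaOH) used in back-titration = 0.03228 × 0.5313 = 0.01715 mol
n(HCl) left over = 0.01715 mol (1:1 ratio)
n(HCl) consumed by analyte = 0.02706 − 0.01715 = 9.907 × 10^-3 mol
From the 1:2 ratio, n(Mg(OH)2) = 1/2 × 9.907 × 10^-3 = 4.953 × 10^-3 mol
mass of Mg(OH)2 = 4.953 × 10^-3 × 58.32 = 0.2889 g

0.2889 g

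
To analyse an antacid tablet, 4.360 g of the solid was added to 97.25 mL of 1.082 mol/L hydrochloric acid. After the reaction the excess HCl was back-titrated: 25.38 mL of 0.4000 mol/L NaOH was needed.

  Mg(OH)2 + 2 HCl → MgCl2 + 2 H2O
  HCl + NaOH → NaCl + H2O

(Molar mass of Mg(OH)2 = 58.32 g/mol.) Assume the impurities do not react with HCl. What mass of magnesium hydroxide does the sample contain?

n(HCl) added = 0.09725 × 1.082 = 0.1052 mol
n(NaOH) used in back-titration = 0.02538 × 0.4000 = 0.01015 mol
n(HCl) left over = 0.01015 mol (1:1 ratio)
n(HCl) consumed by analyte = 0.1052 − 0.01015 = 0.09507 mol
From the 1:2 ratio, n(Mg(OH)2) = 1/2 × 0.09507 = 0.04754 mol
mass of Mg(OH)2 = 0.04754 × 58.32 = 2.772 g

2.772 g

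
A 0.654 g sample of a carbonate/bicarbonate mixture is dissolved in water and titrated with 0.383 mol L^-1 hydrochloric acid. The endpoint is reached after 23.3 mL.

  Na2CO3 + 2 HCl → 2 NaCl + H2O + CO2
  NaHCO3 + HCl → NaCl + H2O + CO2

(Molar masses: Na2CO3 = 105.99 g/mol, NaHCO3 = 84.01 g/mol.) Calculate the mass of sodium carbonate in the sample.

n(HCl) = 0.0233 × 0.383 = 8.92 × 10^-3 mol
Let x = n(Na2CO3), y = n(NaHCO3).
Titrant: 2x + 1y = 8.92 × 10^-3;  mass: 105.99x + 84.01y = 0.654
Solving, x = 1.54 × 10^-3 mol, y = 5.84 × 10^-3 mol
mass of Na2CO3 = 1.54 × 10^-3 × 105.99 = 0.164 g

0.164 g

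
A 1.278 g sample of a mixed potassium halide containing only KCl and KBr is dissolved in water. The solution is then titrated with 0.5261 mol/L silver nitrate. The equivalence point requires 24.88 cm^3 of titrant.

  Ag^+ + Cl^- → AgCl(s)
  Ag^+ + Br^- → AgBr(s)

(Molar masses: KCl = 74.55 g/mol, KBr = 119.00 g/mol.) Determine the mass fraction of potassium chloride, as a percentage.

n(AgNO3) = 0.02488 × 0.5261 = 0.01309 mol
Let x = n(KCl), y = n(KBr).
Titrant: 1x + 1y = 0.01309;  mass: 74.55x + 119.00y = 1.278
Solving, x = 6.291 × 10^-3 mol, y = 6.798 × 10^-3 mol
mass of KCl = 6.291 × 10^-3 × 74.55 = 0.4690 g
% KCl = 0.4690 / 1.278 × 100 = 36.70 %

36.70 %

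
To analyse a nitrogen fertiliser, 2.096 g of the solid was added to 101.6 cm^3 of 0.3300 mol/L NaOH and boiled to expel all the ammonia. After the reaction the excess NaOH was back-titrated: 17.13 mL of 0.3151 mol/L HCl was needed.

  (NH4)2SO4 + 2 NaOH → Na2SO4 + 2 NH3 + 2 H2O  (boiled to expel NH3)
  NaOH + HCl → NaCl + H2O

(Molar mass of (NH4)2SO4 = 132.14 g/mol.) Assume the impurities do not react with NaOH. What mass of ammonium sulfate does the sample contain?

n(NaOH) added = 0.1016 × 0.3300 = 0.03353 mol
n(HCl) used in back-titration = 0.01713 × 0.3151 = 5.398 × 10^-3 mol
n(NaOH) left over = 5.398 × 10^-3 mol (1:1 ratio)
n(NaOH) consumed by analyte = 0.03353 − 5.398 × 10^-3 = 0.02813 mol
From the 1:2 ratio, n((NH4)2SO4) = 1/2 × 0.02813 = 0.01407 mol
mass of (NH4)2SO4 = 0.01407 × 132.14 = 1.859 g

1.859 g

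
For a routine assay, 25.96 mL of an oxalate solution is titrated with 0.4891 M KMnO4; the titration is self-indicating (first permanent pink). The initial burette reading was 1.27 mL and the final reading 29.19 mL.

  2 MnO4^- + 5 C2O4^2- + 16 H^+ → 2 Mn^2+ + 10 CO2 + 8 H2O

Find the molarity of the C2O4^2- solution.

1.315 M

n(KMnO4) = 0.02792 L × 0.4891 mol/L = 0.01366 mol
From the 5:2 mole ratio, n(C2O4^2-) = 5/2 × 0.01366 = 0.03414 mol
[C2O4^2-] = 0.03414 mol / 0.02596 L = 1.315 mol/L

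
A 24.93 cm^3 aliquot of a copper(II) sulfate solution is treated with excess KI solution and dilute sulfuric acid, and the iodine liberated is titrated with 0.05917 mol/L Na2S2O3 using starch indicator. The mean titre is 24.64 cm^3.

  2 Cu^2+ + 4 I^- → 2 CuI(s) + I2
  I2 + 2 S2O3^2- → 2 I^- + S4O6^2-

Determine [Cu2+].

n(S2O3^2-) = 0.02464 × 0.05917 = 1.458 × 10^-3 mol
n(I2) = n(S2O3^2-)/2 = 7.290 × 10^-4 mol
From the 2:1 ratio, n(Cu2+) in the aliquot = 2/1 × 7.290 × 10^-4 = 1.458 × 10^-3 mol
[Cu2+] = 1.458 × 10^-3 / 0.02493 = 0.05848 mol/L

0.05848 mol/L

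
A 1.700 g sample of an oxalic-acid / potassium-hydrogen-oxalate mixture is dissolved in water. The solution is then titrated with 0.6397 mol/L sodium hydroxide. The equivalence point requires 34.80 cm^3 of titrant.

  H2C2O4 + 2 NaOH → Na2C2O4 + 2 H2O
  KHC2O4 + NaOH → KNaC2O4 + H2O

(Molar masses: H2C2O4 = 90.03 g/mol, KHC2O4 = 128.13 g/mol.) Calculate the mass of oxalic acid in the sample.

0.6241 g

n(NaOH) = 0.03480 × 0.6397 = 0.02226 mol
Let x = n(H2C2O4), y = n(KHC2O4).
Titrant: 2x + 1y = 0.02226;  mass: 90.03x + 128.13y = 1.700
Solving, x = 6.932 × 10^-3 mol, y = 8.397 × 10^-3 mol
mass of H2C2O4 = 6.932 × 10^-3 × 90.03 = 0.6241 g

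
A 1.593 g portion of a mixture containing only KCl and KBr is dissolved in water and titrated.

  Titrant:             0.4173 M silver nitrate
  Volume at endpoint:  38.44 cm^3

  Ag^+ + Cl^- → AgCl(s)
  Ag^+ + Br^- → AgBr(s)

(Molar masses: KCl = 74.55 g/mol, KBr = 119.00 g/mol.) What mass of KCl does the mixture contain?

0.5298 g

n(AgNO3) = 0.03844 × 0.4173 = 0.01604 mol
Let x = n(KCl), y = n(KBr).
Titrant: 1x + 1y = 0.01604;  mass: 74.55x + 119.00y = 1.593
Solving, x = 7.106 × 10^-3 mol, y = 8.935 × 10^-3 mol
mass of KCl = 7.106 × 10^-3 × 74.55 = 0.5298 g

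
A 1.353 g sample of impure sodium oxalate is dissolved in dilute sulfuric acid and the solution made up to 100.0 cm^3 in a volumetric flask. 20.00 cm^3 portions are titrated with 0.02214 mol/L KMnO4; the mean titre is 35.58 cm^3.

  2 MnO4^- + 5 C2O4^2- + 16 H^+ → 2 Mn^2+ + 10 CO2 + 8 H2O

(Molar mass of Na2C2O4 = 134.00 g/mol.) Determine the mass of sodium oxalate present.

1.319 g

n(KMnO4) per titration = 0.03558 × 0.02214 = 7.877 × 10^-4 mol
From the 5:2 ratio, n(Na2C2O4) in each aliquot = 5/2 × 7.877 × 10^-4 = 1.969 × 10^-3 mol
n(Na2C2O4) in the whole flask = 1.969 × 10^-3 × 100.0/20.00 = 9.847 × 10^-3 mol
mass of Na2C2O4 = 9.847 × 10^-3 × 134.00 = 1.319 g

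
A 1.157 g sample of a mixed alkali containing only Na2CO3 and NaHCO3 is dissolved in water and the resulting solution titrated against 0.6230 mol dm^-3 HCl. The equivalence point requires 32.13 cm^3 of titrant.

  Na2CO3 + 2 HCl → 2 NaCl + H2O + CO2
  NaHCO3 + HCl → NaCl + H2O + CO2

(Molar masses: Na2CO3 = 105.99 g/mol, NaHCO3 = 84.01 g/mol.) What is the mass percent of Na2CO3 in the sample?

77.48 %

n(HCl) = 0.03213 × 0.6230 = 0.02002 mol
Let x = n(Na2CO3), y = n(NaHCO3).
Titrant: 2x + 1y = 0.02002;  mass: 105.99x + 84.01y = 1.157
Solving, x = 8.458 × 10^-3 mol, y = 3.102 × 10^-3 mol
mass of Na2CO3 = 8.458 × 10^-3 × 105.99 = 0.8964 g
% Na2CO3 = 0.8964 / 1.157 × 100 = 77.48 %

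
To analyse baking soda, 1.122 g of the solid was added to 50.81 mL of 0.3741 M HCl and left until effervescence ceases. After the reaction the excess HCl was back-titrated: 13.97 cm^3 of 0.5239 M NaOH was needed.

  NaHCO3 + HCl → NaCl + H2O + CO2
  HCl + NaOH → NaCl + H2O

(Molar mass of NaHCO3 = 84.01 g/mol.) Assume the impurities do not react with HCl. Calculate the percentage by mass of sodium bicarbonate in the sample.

n(HCl) added = 0.05081 × 0.3741 = 0.01901 mol
n(NaOH) used in back-titration = 0.01397 × 0.5239 = 7.319 × 10^-3 mol
n(HCl) left over = 7.319 × 10^-3 mol (1:1 ratio)
n(HCl) consumed by analyte = 0.01901 − 7.319 × 10^-3 = 0.01169 mol
n(NaHCO3) = 0.01169 mol (1:1 ratio)
mass of NaHCO3 = 0.01169 × 84.01 = 0.9820 g
% NaHCO3 = 0.9820 / 1.122 × 100 = 87.52 %

87.52 %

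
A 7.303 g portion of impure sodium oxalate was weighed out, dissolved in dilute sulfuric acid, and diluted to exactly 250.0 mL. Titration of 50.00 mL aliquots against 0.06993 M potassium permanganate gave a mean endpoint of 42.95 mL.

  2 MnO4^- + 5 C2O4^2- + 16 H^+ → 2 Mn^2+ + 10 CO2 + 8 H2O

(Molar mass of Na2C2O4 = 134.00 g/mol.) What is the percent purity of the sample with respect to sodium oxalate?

68.89 %

n(KMnO4) per titration = 0.04295 × 0.06993 = 3.003 × 10^-3 mol
From the 5:2 ratio, n(Na2C2O4) in each aliquot = 5/2 × 3.003 × 10^-3 = 7.509 × 10^-3 mol
n(Na2C2O4) in the whole flask = 7.509 × 10^-3 × 250.0/50.00 = 0.03754 mol
mass of Na2C2O4 = 0.03754 × 134.00 = 5.031 g
% Na2C2O4 = 5.031 / 7.303 × 100 = 68.89 %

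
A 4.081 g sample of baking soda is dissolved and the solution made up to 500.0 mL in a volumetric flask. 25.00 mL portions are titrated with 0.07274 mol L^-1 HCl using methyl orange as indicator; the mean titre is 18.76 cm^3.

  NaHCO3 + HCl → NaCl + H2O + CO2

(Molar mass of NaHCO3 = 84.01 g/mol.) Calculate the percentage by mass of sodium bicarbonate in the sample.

56.18 %

n(HCl) per titration = 0.01876 × 0.07274 = 1.365 × 10^-3 mol
n(NaHCO3) in each aliquot = 1.365 × 10^-3 mol (1:1 ratio)
n(NaHCO3) in the whole flask = 1.365 × 10^-3 × 500.0/25.00 = 0.02729 mol
mass of NaHCO3 = 0.02729 × 84.01 = 2.293 g
% NaHCO3 = 2.293 / 4.081 × 100 = 56.18 %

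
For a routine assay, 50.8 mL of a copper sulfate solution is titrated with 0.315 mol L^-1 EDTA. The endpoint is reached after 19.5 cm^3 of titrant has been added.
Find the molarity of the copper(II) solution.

Cu^2+ + EDTA^4- → [Cu(EDTA)]^2-
n(EDTA) = 0.0195 L × 0.315 mol/L = 6.14 × 10^-3 mol
n(Cu2+) = 6.14 × 10^-3 mol (1:1 mole ratio)
[Cu2+] = 6.14 × 10^-3 mol / 0.0508 L = 0.121 mol/L

0.121 mol/L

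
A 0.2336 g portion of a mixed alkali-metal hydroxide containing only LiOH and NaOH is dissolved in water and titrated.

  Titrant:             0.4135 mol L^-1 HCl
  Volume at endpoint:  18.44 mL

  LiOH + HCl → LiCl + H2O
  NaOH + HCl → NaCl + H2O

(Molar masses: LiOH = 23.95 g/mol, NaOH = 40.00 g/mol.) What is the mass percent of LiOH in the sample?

n(HCl) = 0.01844 × 0.4135 = 7.625 × 10^-3 mol
Let x = n(LiOH), y = n(NaOH).
Titrant: 1x + 1y = 7.625 × 10^-3;  mass: 23.95x + 40.00y = 0.2336
Solving, x = 4.448 × 10^-3 mol, y = 3.176 × 10^-3 mol
mass of LiOH = 4.448 × 10^-3 × 23.95 = 0.1065 g
% LiOH = 0.1065 / 0.2336 × 100 = 45.61 %

45.61 %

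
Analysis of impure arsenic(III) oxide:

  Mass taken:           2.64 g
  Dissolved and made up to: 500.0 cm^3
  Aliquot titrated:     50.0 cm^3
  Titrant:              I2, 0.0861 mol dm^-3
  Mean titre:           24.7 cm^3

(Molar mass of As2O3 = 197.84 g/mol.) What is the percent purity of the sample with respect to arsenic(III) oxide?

As2O3 + 2 I2 + 2 H2O → As2O5 + 4 HI
n(I2) per titration = 0.0247 × 0.0861 = 2.13 × 10^-3 mol
From the 1:2 ratio, n(As2O3) in each aliquot = 1/2 × 2.13 × 10^-3 = 1.06 × 10^-3 mol
n(As2O3) in the whole flask = 1.06 × 10^-3 × 500.0/50.0 = 0.0106 mol
mass of As2O3 = 0.0106 × 197.84 = 2.10 g
% As2O3 = 2.10 / 2.64 × 100 = 79.7 %

79.7 %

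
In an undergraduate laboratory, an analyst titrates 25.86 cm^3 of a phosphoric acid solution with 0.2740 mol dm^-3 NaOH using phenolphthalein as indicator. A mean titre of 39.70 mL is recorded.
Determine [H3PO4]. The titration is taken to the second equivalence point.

0.2103 mol/L

H3PO4 + 2 NaOH → Na2HPO4 + 2 H2O
n(NaOH) = 0.03970 L × 0.2740 mol/L = 0.01088 mol
From the 1:2 mole ratio, n(H3PO4) = 1/2 × 0.01088 = 5.439 × 10^-3 mol
[H3PO4] = 5.439 × 10^-3 mol / 0.02586 L = 0.2103 mol/L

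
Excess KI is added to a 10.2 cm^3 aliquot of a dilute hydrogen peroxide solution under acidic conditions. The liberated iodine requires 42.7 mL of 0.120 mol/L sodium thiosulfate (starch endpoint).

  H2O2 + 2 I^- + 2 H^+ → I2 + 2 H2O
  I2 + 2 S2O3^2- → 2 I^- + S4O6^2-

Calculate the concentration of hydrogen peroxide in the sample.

n(S2O3^2-) = 0.0427 × 0.120 = 5.12 × 10^-3 mol
n(I2) = n(S2O3^2-)/2 = 2.56 × 10^-3 mol
n(H2O2) in the aliquot = 2.56 × 10^-3 mol (1:1 ratio)
[H2O2] = 2.56 × 10^-3 / 0.0102 = 0.251 mol/L

0.251 mol/L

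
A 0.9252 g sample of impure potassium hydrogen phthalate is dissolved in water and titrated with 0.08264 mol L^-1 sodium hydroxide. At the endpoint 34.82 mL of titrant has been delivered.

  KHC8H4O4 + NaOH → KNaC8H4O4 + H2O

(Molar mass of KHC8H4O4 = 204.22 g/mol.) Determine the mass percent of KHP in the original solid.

63.52 %

n(NaOH) = 0.03482 L × 0.08264 mol/L = 2.878 × 10^-3 mol
n(KHC8H4O4) = 2.878 × 10^-3 mol (1:1 ratio)
mass of KHC8H4O4 = 2.878 × 10^-3 × 204.22 g/mol = 0.5876 g
% KHC8H4O4 = 0.5876 / 0.9252 × 100 = 63.52 %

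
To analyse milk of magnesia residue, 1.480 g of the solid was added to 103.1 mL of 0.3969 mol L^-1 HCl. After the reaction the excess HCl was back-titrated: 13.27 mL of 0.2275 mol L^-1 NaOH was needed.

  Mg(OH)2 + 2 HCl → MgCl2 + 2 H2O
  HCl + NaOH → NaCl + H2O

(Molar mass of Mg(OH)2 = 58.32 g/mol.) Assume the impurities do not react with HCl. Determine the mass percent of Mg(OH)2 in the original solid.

n(HCl) added = 0.1031 × 0.3969 = 0.04092 mol
n(NaOH) used in back-titration = 0.01327 × 0.2275 = 3.019 × 10^-3 mol
n(HCl) left over = 3.019 × 10^-3 mol (1:1 ratio)
n(HCl) consumed by analyte = 0.04092 − 3.019 × 10^-3 = 0.03790 mol
From the 1:2 ratio, n(Mg(OH)2) = 1/2 × 0.03790 = 0.01895 mol
mass of Mg(OH)2 = 0.01895 × 58.32 = 1.105 g
% Mg(OH)2 = 1.105 / 1.480 × 100 = 74.68 %

74.68 %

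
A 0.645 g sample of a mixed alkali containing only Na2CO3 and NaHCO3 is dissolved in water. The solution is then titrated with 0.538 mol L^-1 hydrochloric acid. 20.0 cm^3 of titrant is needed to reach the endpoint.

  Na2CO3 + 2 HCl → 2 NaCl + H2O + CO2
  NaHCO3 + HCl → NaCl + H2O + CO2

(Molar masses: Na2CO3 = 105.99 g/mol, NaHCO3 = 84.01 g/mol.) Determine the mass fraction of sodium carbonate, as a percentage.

68.6 %

n(HCl) = 0.0200 × 0.538 = 0.0108 mol
Let x = n(Na2CO3), y = n(NaHCO3).
Titrant: 2x + 1y = 0.0108;  mass: 105.99x + 84.01y = 0.645
Solving, x = 4.17 × 10^-3 mol, y = 2.41 × 10^-3 mol
mass of Na2CO3 = 4.17 × 10^-3 × 105.99 = 0.442 g
% Na2CO3 = 0.442 / 0.645 × 100 = 68.6 %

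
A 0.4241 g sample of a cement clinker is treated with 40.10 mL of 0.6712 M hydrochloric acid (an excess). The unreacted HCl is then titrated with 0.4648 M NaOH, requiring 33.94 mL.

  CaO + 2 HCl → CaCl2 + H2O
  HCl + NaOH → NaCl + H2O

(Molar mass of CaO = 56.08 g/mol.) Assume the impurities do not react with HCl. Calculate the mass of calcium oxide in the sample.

0.3124 g

n(HCl) added = 0.04010 × 0.6712 = 0.02692 mol
n(NaOH) used in back-titration = 0.03394 × 0.4648 = 0.01578 mol
n(HCl) left over = 0.01578 mol (1:1 ratio)
n(HCl) consumed by analyte = 0.02692 − 0.01578 = 0.01114 mol
From the 1:2 ratio, n(CaO) = 1/2 × 0.01114 = 5.570 × 10^-3 mol
mass of CaO = 5.570 × 10^-3 × 56.08 = 0.3124 g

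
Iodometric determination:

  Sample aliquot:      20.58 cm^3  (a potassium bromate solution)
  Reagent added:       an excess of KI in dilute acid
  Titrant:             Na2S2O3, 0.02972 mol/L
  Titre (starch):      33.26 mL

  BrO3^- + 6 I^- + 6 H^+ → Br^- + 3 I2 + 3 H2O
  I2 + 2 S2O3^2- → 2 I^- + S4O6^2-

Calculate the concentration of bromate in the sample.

0.008005 mol/L

n(S2O3^2-) = 0.03326 × 0.02972 = 9.885 × 10^-4 mol
n(I2) = n(S2O3^2-)/2 = 4.942 × 10^-4 mol
From the 1:3 ratio, n(BrO3^-) in the aliquot = 1/3 × 4.942 × 10^-4 = 1.647 × 10^-4 mol
[BrO3^-] = 1.647 × 10^-4 / 0.02058 = 0.008005 mol/L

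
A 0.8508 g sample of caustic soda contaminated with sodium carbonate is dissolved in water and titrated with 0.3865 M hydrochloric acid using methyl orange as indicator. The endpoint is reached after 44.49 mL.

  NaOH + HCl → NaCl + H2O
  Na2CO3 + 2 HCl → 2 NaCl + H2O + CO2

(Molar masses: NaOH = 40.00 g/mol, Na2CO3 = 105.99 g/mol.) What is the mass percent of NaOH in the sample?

n(HCl) = 0.04449 × 0.3865 = 0.01720 mol
Let x = n(NaOH), y = n(Na2CO3).
Titrant: 1x + 2y = 0.01720;  mass: 40.00x + 105.99y = 0.8508
Solving, x = 4.653 × 10^-3 mol, y = 6.271 × 10^-3 mol
mass of NaOH = 4.653 × 10^-3 × 40.00 = 0.1861 g
% NaOH = 0.1861 / 0.8508 × 100 = 21.88 %

21.88 %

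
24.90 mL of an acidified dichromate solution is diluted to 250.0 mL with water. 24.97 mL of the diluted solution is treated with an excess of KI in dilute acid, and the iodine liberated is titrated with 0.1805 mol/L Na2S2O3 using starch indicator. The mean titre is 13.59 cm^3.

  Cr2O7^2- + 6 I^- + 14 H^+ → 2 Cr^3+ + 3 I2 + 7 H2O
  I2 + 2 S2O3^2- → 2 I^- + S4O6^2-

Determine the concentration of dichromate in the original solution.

n(S2O3^2-) = 0.01359 × 0.1805 = 2.453 × 10^-3 mol
n(I2) = n(S2O3^2-)/2 = 1.226 × 10^-3 mol
From the 1:3 ratio, n(Cr2O7^2-) in the aliquot = 1/3 × 1.226 × 10^-3 = 4.088 × 10^-4 mol
[Cr2O7^2-]_dilute = 4.088 × 10^-4 / 0.02497 = 0.01637 mol/L
[Cr2O7^2-]_original = 0.01637 × 250.0/24.90 = 0.1644 mol/L

0.1644 mol/L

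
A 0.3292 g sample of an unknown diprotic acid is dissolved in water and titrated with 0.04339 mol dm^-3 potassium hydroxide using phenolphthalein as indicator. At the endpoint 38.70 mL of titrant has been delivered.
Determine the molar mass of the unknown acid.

392.1 g/mol

n(KOH) = 0.03870 L × 0.04339 mol/L = 1.679 × 10^-3 mol
From the 1:2 ratio, n(H2A) = 1/2 × 1.679 × 10^-3 = 8.396 × 10^-4 mol
M = m / n = 0.3292 g / 8.396 × 10^-4 mol = 392.1 g/mol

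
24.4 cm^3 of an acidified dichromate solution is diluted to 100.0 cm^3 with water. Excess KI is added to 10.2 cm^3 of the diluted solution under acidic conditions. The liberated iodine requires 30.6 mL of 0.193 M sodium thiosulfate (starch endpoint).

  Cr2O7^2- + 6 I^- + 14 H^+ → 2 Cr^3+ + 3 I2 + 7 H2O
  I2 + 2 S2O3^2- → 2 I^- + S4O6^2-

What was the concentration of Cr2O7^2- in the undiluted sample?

n(S2O3^2-) = 0.0306 × 0.193 = 5.91 × 10^-3 mol
n(I2) = n(S2O3^2-)/2 = 2.95 × 10^-3 mol
From the 1:3 ratio, n(Cr2O7^2-) in the aliquot = 1/3 × 2.95 × 10^-3 = 9.84 × 10^-4 mol
[Cr2O7^2-]_dilute = 9.84 × 10^-4 / 0.0102 = 0.0965 mol/L
[Cr2O7^2-]_original = 0.0965 × 100.0/24.4 = 0.395 mol/L

0.395 M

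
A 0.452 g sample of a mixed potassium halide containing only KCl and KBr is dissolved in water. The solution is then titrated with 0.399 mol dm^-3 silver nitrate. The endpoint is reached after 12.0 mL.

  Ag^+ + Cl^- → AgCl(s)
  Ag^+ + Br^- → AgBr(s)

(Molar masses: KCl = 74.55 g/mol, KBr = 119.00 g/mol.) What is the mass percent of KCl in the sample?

n(AgNO3) = 0.0120 × 0.399 = 4.79 × 10^-3 mol
Let x = n(KCl), y = n(KBr).
Titrant: 1x + 1y = 4.79 × 10^-3;  mass: 74.55x + 119.00y = 0.452
Solving, x = 2.65 × 10^-3 mol, y = 2.14 × 10^-3 mol
mass of KCl = 2.65 × 10^-3 × 74.55 = 0.198 g
% KCl = 0.198 / 0.452 × 100 = 43.7 %

43.7 %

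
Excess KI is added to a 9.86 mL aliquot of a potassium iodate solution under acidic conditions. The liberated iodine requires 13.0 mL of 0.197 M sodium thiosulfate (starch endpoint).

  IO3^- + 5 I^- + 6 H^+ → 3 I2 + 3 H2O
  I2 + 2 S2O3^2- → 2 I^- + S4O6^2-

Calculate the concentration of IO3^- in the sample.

n(S2O3^2-) = 0.0130 × 0.197 = 2.56 × 10^-3 mol
n(I2) = n(S2O3^2-)/2 = 1.28 × 10^-3 mol
From the 1:3 ratio, n(IO3^-) in the aliquot = 1/3 × 1.28 × 10^-3 = 4.27 × 10^-4 mol
[IO3^-] = 4.27 × 10^-4 / 0.00986 = 0.0433 mol/L

0.0433 M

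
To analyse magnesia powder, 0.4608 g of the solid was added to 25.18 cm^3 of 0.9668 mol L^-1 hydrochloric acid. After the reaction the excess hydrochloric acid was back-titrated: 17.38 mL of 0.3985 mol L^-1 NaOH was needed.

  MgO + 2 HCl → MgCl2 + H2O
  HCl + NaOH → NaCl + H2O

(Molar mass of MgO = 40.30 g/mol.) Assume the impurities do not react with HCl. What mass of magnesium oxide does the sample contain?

0.3510 g

n(HCl) added = 0.02518 × 0.9668 = 0.02434 mol
n(NaOH) used in back-titration = 0.01738 × 0.3985 = 6.926 × 10^-3 mol
n(HCl) left over = 6.926 × 10^-3 mol (1:1 ratio)
n(HCl) consumed by analyte = 0.02434 − 6.926 × 10^-3 = 0.01742 mol
From the 1:2 ratio, n(MgO) = 1/2 × 0.01742 = 8.709 × 10^-3 mol
mass of MgO = 8.709 × 10^-3 × 40.30 = 0.3510 g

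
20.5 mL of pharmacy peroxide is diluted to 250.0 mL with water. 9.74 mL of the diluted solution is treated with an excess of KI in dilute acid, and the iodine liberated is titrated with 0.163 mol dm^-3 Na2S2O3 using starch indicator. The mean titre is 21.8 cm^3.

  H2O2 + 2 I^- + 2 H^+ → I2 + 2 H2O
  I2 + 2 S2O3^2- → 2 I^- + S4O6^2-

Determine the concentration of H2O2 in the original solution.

2.22 mol/L

n(S2O3^2-) = 0.0218 × 0.163 = 3.55 × 10^-3 mol
n(I2) = n(S2O3^2-)/2 = 1.78 × 10^-3 mol
n(H2O2) in the aliquot = 1.78 × 10^-3 mol (1:1 ratio)
[H2O2]_dilute = 1.78 × 10^-3 / 0.00974 = 0.182 mol/L
[H2O2]_original = 0.182 × 250.0/20.5 = 2.22 mol/L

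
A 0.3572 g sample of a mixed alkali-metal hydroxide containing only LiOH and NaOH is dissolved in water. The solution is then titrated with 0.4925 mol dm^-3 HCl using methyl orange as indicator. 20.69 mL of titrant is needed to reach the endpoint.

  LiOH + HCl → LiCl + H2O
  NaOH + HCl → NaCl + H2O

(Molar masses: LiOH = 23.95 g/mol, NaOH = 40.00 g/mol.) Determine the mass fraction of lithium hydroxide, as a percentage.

21.05 %

n(HCl) = 0.02069 × 0.4925 = 0.01019 mol
Let x = n(LiOH), y = n(NaOH).
Titrant: 1x + 1y = 0.01019;  mass: 23.95x + 40.00y = 0.3572
Solving, x = 3.140 × 10^-3 mol, y = 7.050 × 10^-3 mol
mass of LiOH = 3.140 × 10^-3 × 23.95 = 0.07520 g
% LiOH = 0.07520 / 0.3572 × 100 = 21.05 %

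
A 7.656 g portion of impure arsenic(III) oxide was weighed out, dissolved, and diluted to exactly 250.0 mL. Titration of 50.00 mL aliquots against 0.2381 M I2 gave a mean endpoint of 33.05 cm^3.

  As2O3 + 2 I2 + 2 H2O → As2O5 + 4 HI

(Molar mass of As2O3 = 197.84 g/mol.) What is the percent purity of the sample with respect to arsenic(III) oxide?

n(I2) per titration = 0.03305 × 0.2381 = 7.869 × 10^-3 mol
From the 1:2 ratio, n(As2O3) in each aliquot = 1/2 × 7.869 × 10^-3 = 3.935 × 10^-3 mol
n(As2O3) in the whole flask = 3.935 × 10^-3 × 250.0/50.00 = 0.01967 mol
mass of As2O3 = 0.01967 × 197.84 = 3.892 g
% As2O3 = 3.892 / 7.656 × 100 = 50.84 %

50.84 %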